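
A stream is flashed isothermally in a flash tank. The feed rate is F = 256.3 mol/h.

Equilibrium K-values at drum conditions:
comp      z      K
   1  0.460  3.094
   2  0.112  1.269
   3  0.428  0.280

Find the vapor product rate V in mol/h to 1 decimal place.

V = 132.0 mol/h

Newton–Raphson from V/F = 0.5:
  V/F = 0.500: g = 0.0156, g' = -1.029 → V/F = 0.515
Converged at V/F = 0.515.
Then V = V/F·F = 0.5151·256.3 = 132.0 mol/h and L = F − V = 124.3 mol/h.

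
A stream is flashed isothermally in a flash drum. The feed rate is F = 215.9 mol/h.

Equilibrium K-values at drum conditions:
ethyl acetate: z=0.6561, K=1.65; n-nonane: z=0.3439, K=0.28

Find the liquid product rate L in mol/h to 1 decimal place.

L = 133.4 mol/h

Let ψ = V/F and solve Σ zᵢ(Kᵢ−1)/(1+ψ(Kᵢ−1)) = 0.
Feasibility: ΣzᵢKᵢ = 1.1789, Σzᵢ/Kᵢ = 1.6259 — both > 1, two phases present.
Binary case is linear: z₁(K₁−1)(1+ψ(K₂−1)) + z₂(K₂−1)(1+ψ(K₁−1)) = 0
⇒ ψ = [z₁(K₁−1)+z₂(K₂−1)] / [−(K₁−1)(K₂−1)] = 0.17886/0.46800 = 0.3822
Then V = ψ·F = 0.3822·215.9 = 82.5 mol/h and L = F − V = 133.4 mol/h.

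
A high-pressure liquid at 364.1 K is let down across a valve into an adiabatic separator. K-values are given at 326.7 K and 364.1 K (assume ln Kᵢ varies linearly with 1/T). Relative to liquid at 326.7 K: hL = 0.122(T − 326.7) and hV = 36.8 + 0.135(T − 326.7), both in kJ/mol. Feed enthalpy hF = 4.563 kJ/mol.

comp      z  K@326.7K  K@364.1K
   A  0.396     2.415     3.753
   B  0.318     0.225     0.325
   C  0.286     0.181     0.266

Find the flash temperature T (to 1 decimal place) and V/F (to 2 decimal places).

T = 330.6 K, V/F = 0.11

Adiabatic flash: solve Rachford–Rice at each trial T, then check hF = ψ·hV(T) + (1−ψ)·hL(T).
  T = 326.7 K: K = (2.415, 0.225, 0.181), RR gives ψ = 0.071, H_out = 2.602 kJ/mol
  T = 364.1 K: K = (3.753, 0.325, 0.266), RR gives ψ = 0.344, H_out = 17.376 kJ/mol
  T = 345.4 K: K = (3.047, 0.273, 0.222), RR gives ψ = 0.232, H_out = 10.872 kJ/mol
  T = 336.0 K: K = (2.720, 0.248, 0.201), RR gives ψ = 0.160, H_out = 7.051 kJ/mol
  T = 331.4 K: K = (2.567, 0.237, 0.191), RR gives ψ = 0.119, H_out = 4.955 kJ/mol
  T = 329.0 K: K = (2.489, 0.231, 0.186), RR gives ψ = 0.095, H_out = 3.784 kJ/mol
Linear interpolation between T = 329.0 (H_out = 3.784) and T = 331.4 (H_out = 4.955) on hF = 4.563 gives T ≈ 330.6 K, at which ψ = 0.11.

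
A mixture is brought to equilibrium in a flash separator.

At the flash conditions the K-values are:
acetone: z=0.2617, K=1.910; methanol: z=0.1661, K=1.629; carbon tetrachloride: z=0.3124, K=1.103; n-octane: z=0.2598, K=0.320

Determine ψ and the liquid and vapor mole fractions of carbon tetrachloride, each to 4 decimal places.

ψ = 0.5144, x_carbon tetrachloride = 0.2967, y_carbon tetrachloride = 0.3272

Let ψ = V/F and solve Σ zᵢ(Kᵢ−1)/(1+ψ(Kᵢ−1)) = 0.
Check two-phase: ΣzᵢKᵢ = 1.1981 > 1 and Σzᵢ/Kᵢ = 1.3341 > 1, so g(0) = 0.1981 > 0 and g(1) = -0.3341 < 0.
Newton–Raphson from ψ = 0.5:
  ψ = 0.5000: g = 0.00608, g' = -0.4192 → ψ = 0.5145
  ψ = 0.5145: g = -0.00004, g' = -0.4253 → ψ = 0.5144
Converged at ψ = 0.5144.
Compositions from xᵢ = zᵢ/(1+ψ(Kᵢ−1)), yᵢ = Kᵢxᵢ:
  acetone: x = 0.1783, y = 0.3405
  methanol: x = 0.1255, y = 0.2044
  carbon tetrachloride: x = 0.2967, y = 0.3272
  n-octane: x = 0.3996, y = 0.1279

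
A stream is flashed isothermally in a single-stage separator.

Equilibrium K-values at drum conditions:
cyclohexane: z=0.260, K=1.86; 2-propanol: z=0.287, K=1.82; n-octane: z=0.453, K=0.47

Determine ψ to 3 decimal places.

Material balance + equilibrium reduce to Σ zᵢ(Kᵢ−1)/(1+ψ(Kᵢ−1)) = 0.
Feasibility: ΣzᵢKᵢ = 1.219, Σzᵢ/Kᵢ = 1.261 — both > 1, two phases present.
Newton iteration, ψ⁰ = 0.35:
  ψ = 0.350: g = 0.0600, g' = -0.422 → ψ = 0.492
Converged at ψ = 0.492.

ψ = 0.492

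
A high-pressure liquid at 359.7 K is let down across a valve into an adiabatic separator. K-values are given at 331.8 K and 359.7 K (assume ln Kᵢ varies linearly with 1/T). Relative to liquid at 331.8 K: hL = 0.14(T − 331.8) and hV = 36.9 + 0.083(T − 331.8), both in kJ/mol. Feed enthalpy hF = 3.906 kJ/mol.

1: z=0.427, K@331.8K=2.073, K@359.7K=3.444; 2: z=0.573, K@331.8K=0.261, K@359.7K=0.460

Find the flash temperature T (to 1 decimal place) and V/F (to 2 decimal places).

T = 334.1 K, V/F = 0.10

Adiabatic flash: solve Rachford–Rice at each trial T, then check hF = ψ·hV(T) + (1−ψ)·hL(T).
  T = 331.8 K: K = (2.073, 0.261), RR gives ψ = 0.044, H_out = 1.616 kJ/mol
  T = 359.7 K: K = (3.444, 0.460), RR gives ψ = 0.556, H_out = 23.548 kJ/mol
  T = 345.8 K: K = (2.702, 0.351), RR gives ψ = 0.321, H_out = 13.552 kJ/mol
  T = 338.8 K: K = (2.373, 0.304), RR gives ψ = 0.196, H_out = 8.127 kJ/mol
  T = 335.3 K: K = (2.220, 0.282), RR gives ψ = 0.125, H_out = 5.063 kJ/mol
  T = 333.6 K: K = (2.148, 0.271), RR gives ψ = 0.087, H_out = 3.446 kJ/mol
Linear interpolation between T = 333.6 (H_out = 3.446) and T = 335.3 (H_out = 5.063) on hF = 3.906 gives T ≈ 334.1 K, at which ψ = 0.10.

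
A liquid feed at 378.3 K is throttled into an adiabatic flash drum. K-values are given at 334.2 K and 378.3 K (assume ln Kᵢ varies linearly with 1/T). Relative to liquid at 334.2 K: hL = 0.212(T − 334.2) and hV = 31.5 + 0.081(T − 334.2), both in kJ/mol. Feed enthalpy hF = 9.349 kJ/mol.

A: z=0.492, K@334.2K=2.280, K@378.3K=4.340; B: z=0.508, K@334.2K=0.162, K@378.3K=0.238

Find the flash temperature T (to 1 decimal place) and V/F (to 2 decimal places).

T = 340.5 K, V/F = 0.26

Adiabatic flash: solve Rachford–Rice at each trial T, then check hF = ψ·hV(T) + (1−ψ)·hL(T).
  T = 334.2 K: K = (2.280, 0.162), RR gives ψ = 0.190, H_out = 5.992 kJ/mol
  T = 378.3 K: K = (4.340, 0.238), RR gives ψ = 0.494, H_out = 22.045 kJ/mol
  T = 356.2 K: K = (3.207, 0.199), RR gives ψ = 0.384, H_out = 15.645 kJ/mol
  T = 345.2 K: K = (2.719, 0.180), RR gives ψ = 0.304, H_out = 11.482 kJ/mol
  T = 339.7 K: K = (2.493, 0.171), RR gives ψ = 0.253, H_out = 8.960 kJ/mol
  T = 342.4 K: K = (2.602, 0.175), RR gives ψ = 0.280, H_out = 10.244 kJ/mol
  T = 341.0 K: K = (2.545, 0.173), RR gives ψ = 0.266, H_out = 9.590 kJ/mol
Linear interpolation between T = 339.7 (H_out = 8.960) and T = 341.0 (H_out = 9.590) on hF = 9.349 gives T ≈ 340.5 K, at which ψ = 0.26.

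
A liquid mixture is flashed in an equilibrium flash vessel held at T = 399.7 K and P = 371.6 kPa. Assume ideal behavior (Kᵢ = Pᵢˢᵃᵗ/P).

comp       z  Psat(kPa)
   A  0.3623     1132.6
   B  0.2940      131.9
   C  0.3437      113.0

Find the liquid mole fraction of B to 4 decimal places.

Raoult's law: Kᵢ = Pᵢˢᵃᵗ/P = Pᵢˢᵃᵗ/371.6.
  K_A = 1132.6/371.6 = 3.047901, K_B = 131.9/371.6 = 0.354952, K_C = 113.0/371.6 = 0.304090
Newton–Raphson from ψ = 0.5:
  ψ = 0.5000: g = -0.28016, g' = -1.0290 → ψ = 0.2277
  ψ = 0.2277: g = -0.00054, g' = -1.1098 → ψ = 0.2272
Converged at ψ = 0.2272.
Compositions from xᵢ = zᵢ/(1+ψ(Kᵢ−1)), yᵢ = Kᵢxᵢ:
  A: x = 0.2472, y = 0.7536
  B: x = 0.3445, y = 0.1223
  C: x = 0.4083, y = 0.1241

x_B = 0.3445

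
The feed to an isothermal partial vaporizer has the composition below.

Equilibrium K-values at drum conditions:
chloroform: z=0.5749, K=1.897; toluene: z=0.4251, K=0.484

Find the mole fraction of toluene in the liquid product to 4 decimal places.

Rachford–Rice: g(β) = Σ zᵢ(Kᵢ−1)/(1+β(Kᵢ−1)) = 0.
Feasibility: ΣzᵢKᵢ = 1.2963, Σzᵢ/Kᵢ = 1.1814 — both > 1, two phases present.
Iterate (Newton) starting at β = 0.5:
  β = 0.5000: g = 0.06039, g' = -0.4260 → β = 0.6417
  β = 0.6417: g = -0.00066, g' = -0.4393 → β = 0.6402
Converged at β = 0.6402.
Compositions from xᵢ = zᵢ/(1+β(Kᵢ−1)), yᵢ = Kᵢxᵢ:
  chloroform: x = 0.3652, y = 0.6927
  toluene: x = 0.6348, y = 0.3073

x_toluene = 0.6348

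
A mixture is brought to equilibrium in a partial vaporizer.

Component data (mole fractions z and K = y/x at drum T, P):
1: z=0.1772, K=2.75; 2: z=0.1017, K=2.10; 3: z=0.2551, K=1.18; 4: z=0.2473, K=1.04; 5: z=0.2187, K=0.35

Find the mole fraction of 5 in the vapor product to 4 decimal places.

y_5 = 0.1377

Rachford–Rice: g(ψ) = Σ zᵢ(Kᵢ−1)/(1+ψ(Kᵢ−1)) = 0.
g(0) = ΣzᵢKᵢ − 1 = 0.3356 and g(1) = 1 − Σzᵢ/Kᵢ = -0.1917, so a root lies in (0, 1).
Iterate (Newton) starting at ψ = 0.3:
  ψ = 0.3000: g = 0.16421, g' = -0.4533 → ψ = 0.6622
  ψ = 0.6622: g = 0.00943, g' = -0.4494 → ψ = 0.6832
  ψ = 0.6832: g = -0.00009, g' = -0.4586 → ψ = 0.6830
Converged at ψ = 0.6830.
Compositions from xᵢ = zᵢ/(1+ψ(Kᵢ−1)), yᵢ = Kᵢxᵢ:
  1: x = 0.0807, y = 0.2220
  2: x = 0.0581, y = 0.1219
  3: x = 0.2272, y = 0.2681
  4: x = 0.2407, y = 0.2504
  5: x = 0.3933, y = 0.1377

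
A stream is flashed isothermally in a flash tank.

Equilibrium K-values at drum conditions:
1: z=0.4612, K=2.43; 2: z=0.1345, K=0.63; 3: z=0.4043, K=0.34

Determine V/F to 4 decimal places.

Material balance + equilibrium reduce to Σ zᵢ(Kᵢ−1)/(1+V/F(Kᵢ−1)) = 0.
g(0) = ΣzᵢKᵢ − 1 = 0.3429 and g(1) = 1 − Σzᵢ/Kᵢ = -0.5924, so a root lies in (0, 1).
Newton iteration, V/F⁰ = 0.38:
  V/F = 0.3800: g = 0.01324, g' = -0.7346 → V/F = 0.3980
  V/F = 0.3980: g = 0.00002, g' = -0.7323 → V/F = 0.3981
Converged at V/F = 0.3981.

V/F = 0.3981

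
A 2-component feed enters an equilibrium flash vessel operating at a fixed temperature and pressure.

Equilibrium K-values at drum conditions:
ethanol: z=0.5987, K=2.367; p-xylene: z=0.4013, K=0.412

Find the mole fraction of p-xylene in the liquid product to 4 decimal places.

x_p-xylene = 0.6992

Rachford–Rice: g(β) = Σ zᵢ(Kᵢ−1)/(1+β(Kᵢ−1)) = 0.
g(0) = ΣzᵢKᵢ − 1 = 0.5825 and g(1) = 1 − Σzᵢ/Kᵢ = -0.2270, so a root lies in (0, 1).
Newton–Raphson from β = 0.62:
  β = 0.6200: g = 0.07164, g' = -0.6714 → β = 0.7267
  β = 0.7267: g = -0.00146, g' = -0.7046 → β = 0.7246
Converged at β = 0.7246.
Compositions from xᵢ = zᵢ/(1+β(Kᵢ−1)), yᵢ = Kᵢxᵢ:
  ethanol: x = 0.3008, y = 0.7119
  p-xylene: x = 0.6992, y = 0.2881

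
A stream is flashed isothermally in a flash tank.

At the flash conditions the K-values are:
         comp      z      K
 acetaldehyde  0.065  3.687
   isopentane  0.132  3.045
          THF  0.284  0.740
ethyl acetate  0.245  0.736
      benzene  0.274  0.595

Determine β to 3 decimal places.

β = 0.273

Newton iteration, β⁰ = 0.41:
  β = 0.410: g = -0.0583, g' = -0.380 → β = 0.256
  β = 0.256: g = 0.0082, g' = -0.500 → β = 0.273
Converged at β = 0.273.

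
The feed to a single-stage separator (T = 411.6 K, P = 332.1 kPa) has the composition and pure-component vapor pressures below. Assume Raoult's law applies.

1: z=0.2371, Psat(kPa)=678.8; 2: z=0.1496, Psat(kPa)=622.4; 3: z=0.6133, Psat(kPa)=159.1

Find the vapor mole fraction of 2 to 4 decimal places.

Raoult's law: Kᵢ = Pᵢˢᵃᵗ/P = Pᵢˢᵃᵗ/332.1.
  K_1 = 678.8/332.1 = 2.043963, K_2 = 622.4/332.1 = 1.874134, K_3 = 159.1/332.1 = 0.479073
Material balance + equilibrium reduce to Σ zᵢ(Kᵢ−1)/(1+V/F(Kᵢ−1)) = 0.
g(0) = ΣzᵢKᵢ − 1 = 0.0588 and g(1) = 1 − Σzᵢ/Kᵢ = -0.4760, so a root lies in (0, 1).
Newton iteration, V/F⁰ = 0.5:
  V/F = 0.5000: g = -0.17838, g' = -0.4712 → V/F = 0.1215
  V/F = 0.1215: g = -0.00317, g' = -0.4866 → V/F = 0.1149
Converged at V/F = 0.1149.
Compositions from xᵢ = zᵢ/(1+V/F(Kᵢ−1)), yᵢ = Kᵢxᵢ:
  1: x = 0.2117, y = 0.4327
  2: x = 0.1359, y = 0.2548
  3: x = 0.6524, y = 0.3125

y_2 = 0.2548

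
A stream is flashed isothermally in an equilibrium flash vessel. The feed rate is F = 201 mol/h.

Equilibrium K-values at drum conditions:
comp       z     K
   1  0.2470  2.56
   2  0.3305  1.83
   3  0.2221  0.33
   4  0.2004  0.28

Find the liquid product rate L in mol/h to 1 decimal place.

Rachford–Rice: g(β) = Σ zᵢ(Kᵢ−1)/(1+β(Kᵢ−1)) = 0.
g(0) = ΣzᵢKᵢ − 1 = 0.3665 and g(1) = 1 − Σzᵢ/Kᵢ = -0.6658, so a root lies in (0, 1).
Newton–Raphson from β = 0.39:
  β = 0.3900: g = 0.04473, g' = -0.7459 → β = 0.4500
  β = 0.4500: g = -0.00035, g' = -0.7599 → β = 0.4495
Converged at β = 0.4495.
Then V = β·F = 0.4495·201 = 90.4 mol/h and L = F − V = 110.6 mol/h.

L = 110.6 mol/h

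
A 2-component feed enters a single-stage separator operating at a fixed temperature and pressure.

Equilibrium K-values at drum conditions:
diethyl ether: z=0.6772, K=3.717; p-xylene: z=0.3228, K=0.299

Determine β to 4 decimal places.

β = 0.8472

Material balance + equilibrium reduce to Σ zᵢ(Kᵢ−1)/(1+β(Kᵢ−1)) = 0.
Feasibility: ΣzᵢKᵢ = 2.6137, Σzᵢ/Kᵢ = 1.2618 — both > 1, two phases present.
Newton iteration, β⁰ = 0.61:
  β = 0.6100: g = 0.29707, g' = -1.1921 → β = 0.8592
  β = 0.8592: g = -0.01717, g' = -1.4525 → β = 0.8474
  β = 0.8474: g = -0.00019, g' = -1.4208 → β = 0.8472
Converged at β = 0.8472.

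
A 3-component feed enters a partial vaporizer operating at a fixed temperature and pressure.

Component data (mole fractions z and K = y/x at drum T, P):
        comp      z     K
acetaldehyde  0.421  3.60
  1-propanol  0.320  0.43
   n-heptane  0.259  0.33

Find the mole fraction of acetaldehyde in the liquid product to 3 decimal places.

x_acetaldehyde = 0.192

Newton iteration, ψ⁰ = 0.41:
  ψ = 0.410: g = 0.0525, g' = -1.065 → ψ = 0.459
  ψ = 0.459: g = 0.0011, g' = -1.025 → ψ = 0.460
Converged at ψ = 0.460.
Compositions from xᵢ = zᵢ/(1+ψ(Kᵢ−1)), yᵢ = Kᵢxᵢ:
  acetaldehyde: x = 0.192, y = 0.690
  1-propanol: x = 0.434, y = 0.187
  n-heptane: x = 0.375, y = 0.124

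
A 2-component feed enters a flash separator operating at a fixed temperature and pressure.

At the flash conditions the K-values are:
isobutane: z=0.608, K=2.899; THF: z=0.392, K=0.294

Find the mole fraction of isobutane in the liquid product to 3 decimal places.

Material balance + equilibrium reduce to Σ zᵢ(Kᵢ−1)/(1+ψ(Kᵢ−1)) = 0.
Check two-phase: ΣzᵢKᵢ = 1.878 > 1 and Σzᵢ/Kᵢ = 1.543 > 1, so g(0) = 0.878 > 0 and g(1) = -0.543 < 0.
Iterate (Newton) starting at ψ = 0.55:
  ψ = 0.550: g = 0.1123, g' = -1.047 → ψ = 0.657
  ψ = 0.657: g = -0.0028, g' = -1.114 → ψ = 0.655
Converged at ψ = 0.655.
Compositions from xᵢ = zᵢ/(1+ψ(Kᵢ−1)), yᵢ = Kᵢxᵢ:
  isobutane: x = 0.271, y = 0.786
  THF: x = 0.729, y = 0.214

x_isobutane = 0.271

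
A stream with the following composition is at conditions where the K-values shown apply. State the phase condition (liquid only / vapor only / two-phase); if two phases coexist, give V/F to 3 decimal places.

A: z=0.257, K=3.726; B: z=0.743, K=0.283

two-phase, V/F = 0.086

ΣzᵢKᵢ = 1.168; Σzᵢ/Kᵢ = 2.694.
Both exceed 1, so a two-phase solution exists.
Let ψ = V/F and solve Σ zᵢ(Kᵢ−1)/(1+ψ(Kᵢ−1)) = 0.
Binary case is linear: z₁(K₁−1)(1+ψ(K₂−1)) + z₂(K₂−1)(1+ψ(K₁−1)) = 0
⇒ ψ = [z₁(K₁−1)+z₂(K₂−1)] / [−(K₁−1)(K₂−1)] = 0.1679/1.9545 = 0.086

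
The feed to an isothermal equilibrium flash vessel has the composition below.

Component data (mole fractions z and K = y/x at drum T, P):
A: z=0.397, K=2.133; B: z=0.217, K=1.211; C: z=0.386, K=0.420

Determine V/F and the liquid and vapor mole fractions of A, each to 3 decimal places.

Rachford–Rice: g(V/F) = Σ zᵢ(Kᵢ−1)/(1+V/F(Kᵢ−1)) = 0.
g(0) = ΣzᵢKᵢ − 1 = 0.272 and g(1) = 1 − Σzᵢ/Kᵢ = -0.284, so a root lies in (0, 1).
Newton iteration, V/F⁰ = 0.5:
  V/F = 0.500: g = 0.0132, g' = -0.473 → V/F = 0.528
Converged at V/F = 0.528.
Compositions from xᵢ = zᵢ/(1+V/F(Kᵢ−1)), yᵢ = Kᵢxᵢ:
  A: x = 0.248, y = 0.530
  B: x = 0.195, y = 0.236
  C: x = 0.556, y = 0.234

V/F = 0.528, x_A = 0.248, y_A = 0.530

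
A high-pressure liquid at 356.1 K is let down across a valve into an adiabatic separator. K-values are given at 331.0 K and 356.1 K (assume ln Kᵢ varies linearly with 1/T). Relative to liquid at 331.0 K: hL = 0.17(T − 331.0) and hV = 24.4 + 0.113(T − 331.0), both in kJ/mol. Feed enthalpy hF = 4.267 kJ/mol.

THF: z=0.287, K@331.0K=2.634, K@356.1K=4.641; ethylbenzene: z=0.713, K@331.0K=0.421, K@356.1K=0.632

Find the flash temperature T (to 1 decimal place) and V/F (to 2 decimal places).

Adiabatic flash: solve Rachford–Rice at each trial T, then check hF = ψ·hV(T) + (1−ψ)·hL(T).
  T = 331.0 K: K = (2.634, 0.421), RR gives ψ = 0.059, H_out = 1.448 kJ/mol
  T = 356.1 K: K = (4.641, 0.632), RR gives ψ = 0.584, H_out = 17.683 kJ/mol
  T = 343.6 K: K = (3.537, 0.520), RR gives ψ = 0.317, H_out = 9.648 kJ/mol
  T = 337.3 K: K = (3.061, 0.469), RR gives ψ = 0.194, H_out = 5.743 kJ/mol
  T = 334.1 K: K = (2.838, 0.444), RR gives ψ = 0.128, H_out = 3.636 kJ/mol
  T = 335.7 K: K = (2.948, 0.456), RR gives ψ = 0.162, H_out = 4.705 kJ/mol
Linear interpolation between T = 334.1 (H_out = 3.636) and T = 335.7 (H_out = 4.705) on hF = 4.267 gives T ≈ 335.0 K, at which ψ = 0.15.

T = 335.0 K, V/F = 0.15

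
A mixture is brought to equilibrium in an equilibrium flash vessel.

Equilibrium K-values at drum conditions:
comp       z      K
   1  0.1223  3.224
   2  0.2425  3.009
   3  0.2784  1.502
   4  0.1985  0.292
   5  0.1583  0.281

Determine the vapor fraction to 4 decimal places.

Let ψ = V/F and solve Σ zᵢ(Kᵢ−1)/(1+ψ(Kᵢ−1)) = 0.
Feasibility: ΣzᵢKᵢ = 1.6446, Σzᵢ/Kᵢ = 1.5470 — both > 1, two phases present.
Newton iteration, ψ⁰ = 0.39:
  ψ = 0.3900: g = 0.18338, g' = -0.8782 → ψ = 0.5988
  ψ = 0.5988: g = 0.00140, g' = -0.9066 → ψ = 0.6004
Converged at ψ = 0.6004.

ψ = 0.6004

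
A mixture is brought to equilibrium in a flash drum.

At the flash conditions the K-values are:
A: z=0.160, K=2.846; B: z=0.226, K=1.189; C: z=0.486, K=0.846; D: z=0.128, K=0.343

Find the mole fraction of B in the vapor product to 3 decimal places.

Material balance + equilibrium reduce to Σ zᵢ(Kᵢ−1)/(1+V/F(Kᵢ−1)) = 0.
Check two-phase: ΣzᵢKᵢ = 1.179 > 1 and Σzᵢ/Kᵢ = 1.194 > 1, so g(0) = 0.179 > 0 and g(1) = -0.194 < 0.
Newton iteration, V/F⁰ = 0.5:
  V/F = 0.500: g = -0.0137, g' = -0.290 → V/F = 0.453
Converged at V/F = 0.453.
Compositions from xᵢ = zᵢ/(1+V/F(Kᵢ−1)), yᵢ = Kᵢxᵢ:
  A: x = 0.087, y = 0.248
  B: x = 0.208, y = 0.248
  C: x = 0.522, y = 0.442
  D: x = 0.182, y = 0.063

y_B = 0.248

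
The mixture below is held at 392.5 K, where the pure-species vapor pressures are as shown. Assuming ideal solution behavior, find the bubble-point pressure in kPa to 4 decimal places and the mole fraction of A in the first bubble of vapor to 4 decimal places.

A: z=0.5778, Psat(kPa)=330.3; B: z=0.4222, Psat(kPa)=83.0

Pbub = 225.8899 kPa, y_A = 0.8449

At the bubble point ψ → 0, so ΣzᵢKᵢ = 1 with Kᵢ = Pᵢˢᵃᵗ/P ⇒ P = ΣzᵢPᵢˢᵃᵗ.
P = 0.5778·330.3 + 0.4222·83.0 = 225.8899 kPa
yᵢ = zᵢPᵢˢᵃᵗ/P ⇒ y_A = 0.5778·330.3/225.8899 = 0.8449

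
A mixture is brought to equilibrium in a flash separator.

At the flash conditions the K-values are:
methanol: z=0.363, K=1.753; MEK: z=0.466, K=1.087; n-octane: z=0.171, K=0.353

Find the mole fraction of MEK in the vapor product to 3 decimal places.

y_MEK = 0.476

Let ψ = V/F and solve Σ zᵢ(Kᵢ−1)/(1+ψ(Kᵢ−1)) = 0.
g(0) = ΣzᵢKᵢ − 1 = 0.203 and g(1) = 1 − Σzᵢ/Kᵢ = -0.120, so a root lies in (0, 1).
Iterate (Newton) starting at ψ = 0.39:
  ψ = 0.390: g = 0.1025, g' = -0.254 → ψ = 0.793
  ψ = 0.793: g = -0.0182, g' = -0.386 → ψ = 0.746
  ψ = 0.746: g = -0.0008, g' = -0.355 → ψ = 0.744
Converged at ψ = 0.744.
Compositions from xᵢ = zᵢ/(1+ψ(Kᵢ−1)), yᵢ = Kᵢxᵢ:
  methanol: x = 0.233, y = 0.408
  MEK: x = 0.438, y = 0.476
  n-octane: x = 0.330, y = 0.116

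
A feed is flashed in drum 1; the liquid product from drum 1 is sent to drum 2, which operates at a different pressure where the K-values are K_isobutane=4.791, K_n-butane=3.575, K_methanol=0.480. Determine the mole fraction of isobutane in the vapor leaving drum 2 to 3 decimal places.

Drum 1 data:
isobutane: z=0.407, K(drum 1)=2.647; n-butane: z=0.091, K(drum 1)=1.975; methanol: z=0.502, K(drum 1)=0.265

y_isobutane (drum 2) = 0.468

Drum 1:
Newton iteration, ψ₁⁰ = 0.36:
  ψ₁ = 0.360: g = -0.0152, g' = -0.984 → ψ₁ = 0.345
Converged at ψ₁ = 0.345.
Drum-1 compositions:
  isobutane: x = 0.260, y = 0.687
  n-butane: x = 0.068, y = 0.135
  methanol: x = 0.672, y = 0.178
Drum-2 feed = drum-1 liquid: z₂ = (0.2597, 0.0681, 0.6722).
Drum 2:
Material balance + equilibrium reduce to Σ zᵢ(Kᵢ−1)/(1+ψ₂(Kᵢ−1)) = 0.
Check two-phase: ΣzᵢKᵢ = 1.810 > 1 and Σzᵢ/Kᵢ = 1.474 > 1, so g(0) = 0.810 > 0 and g(1) = -0.474 < 0.
Iterate (Newton) starting at ψ₂ = 0.34:
  ψ₂ = 0.340: g = 0.0990, g' = -1.109 → ψ₂ = 0.429
  ψ₂ = 0.429: g = 0.0080, g' = -0.944 → ψ₂ = 0.438
Converged at ψ₂ = 0.438.
  isobutane: x = 0.098, y = 0.468
  n-butane: x = 0.032, y = 0.114
  methanol: x = 0.870, y = 0.418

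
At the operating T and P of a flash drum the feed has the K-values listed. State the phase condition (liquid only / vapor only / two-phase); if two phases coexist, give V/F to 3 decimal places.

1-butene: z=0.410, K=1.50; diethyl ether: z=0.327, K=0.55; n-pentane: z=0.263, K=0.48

liquid only

ΣzᵢKᵢ = 0.921; Σzᵢ/Kᵢ = 1.416.
Since ΣzᵢKᵢ < 1 the mixture is below its bubble point — single liquid phase.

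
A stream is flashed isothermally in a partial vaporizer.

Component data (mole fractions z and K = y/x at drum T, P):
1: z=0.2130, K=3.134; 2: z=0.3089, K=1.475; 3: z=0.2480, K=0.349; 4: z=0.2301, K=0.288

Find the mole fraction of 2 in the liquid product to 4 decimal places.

x_2 = 0.2709

Iterate (Newton) starting at ψ = 0.5:
  ψ = 0.5000: g = -0.15528, g' = -0.7848 → ψ = 0.3021
  ψ = 0.3021: g = -0.00505, g' = -0.7641 → ψ = 0.2955
Converged at ψ = 0.2955.
Compositions from xᵢ = zᵢ/(1+ψ(Kᵢ−1)), yᵢ = Kᵢxᵢ:
  1: x = 0.1306, y = 0.4094
  2: x = 0.2709, y = 0.3995
  3: x = 0.3071, y = 0.1072
  4: x = 0.2914, y = 0.0839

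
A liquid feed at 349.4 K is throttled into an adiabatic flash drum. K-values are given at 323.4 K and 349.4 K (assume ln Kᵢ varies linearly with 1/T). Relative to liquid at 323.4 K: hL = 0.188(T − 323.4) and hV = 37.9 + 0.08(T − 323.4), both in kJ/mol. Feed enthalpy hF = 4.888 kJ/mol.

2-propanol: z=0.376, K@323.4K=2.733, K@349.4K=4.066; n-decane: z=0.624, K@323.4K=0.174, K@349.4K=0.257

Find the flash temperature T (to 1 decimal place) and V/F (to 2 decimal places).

T = 325.6 K, V/F = 0.12

Adiabatic flash: solve Rachford–Rice at each trial T, then check hF = ψ·hV(T) + (1−ψ)·hL(T).
  T = 323.4 K: K = (2.733, 0.174), RR gives ψ = 0.095, H_out = 3.606 kJ/mol
  T = 349.4 K: K = (4.066, 0.257), RR gives ψ = 0.303, H_out = 15.505 kJ/mol
  T = 336.4 K: K = (3.359, 0.213), RR gives ψ = 0.213, H_out = 10.229 kJ/mol
  T = 329.9 K: K = (3.036, 0.193), RR gives ψ = 0.159, H_out = 7.152 kJ/mol
  T = 326.6 K: K = (2.880, 0.183), RR gives ψ = 0.128, H_out = 5.422 kJ/mol
  T = 325.0 K: K = (2.806, 0.179), RR gives ψ = 0.112, H_out = 4.533 kJ/mol
Linear interpolation between T = 325.0 (H_out = 4.533) and T = 326.6 (H_out = 5.422) on hF = 4.888 gives T ≈ 325.6 K, at which ψ = 0.12.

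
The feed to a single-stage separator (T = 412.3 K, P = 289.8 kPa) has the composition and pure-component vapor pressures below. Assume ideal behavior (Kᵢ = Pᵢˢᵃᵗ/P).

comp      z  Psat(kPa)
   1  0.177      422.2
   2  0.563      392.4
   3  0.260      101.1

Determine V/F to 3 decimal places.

Raoult's law: Kᵢ = Pᵢˢᵃᵗ/P = Pᵢˢᵃᵗ/289.8.
  K_1 = 422.2/289.8 = 1.45687, K_2 = 392.4/289.8 = 1.35404, K_3 = 101.1/289.8 = 0.34886
Newton iteration, V/F⁰ = 0.54:
  V/F = 0.540: g = -0.0289, g' = -0.336 → V/F = 0.454
  V/F = 0.454: g = -0.0016, g' = -0.300 → V/F = 0.448
Converged at V/F = 0.448.

V/F = 0.448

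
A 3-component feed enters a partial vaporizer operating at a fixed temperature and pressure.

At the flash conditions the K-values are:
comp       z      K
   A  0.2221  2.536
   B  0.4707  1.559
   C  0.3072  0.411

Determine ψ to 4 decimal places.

Rachford–Rice: g(ψ) = Σ zᵢ(Kᵢ−1)/(1+ψ(Kᵢ−1)) = 0.
Check two-phase: ΣzᵢKᵢ = 1.4233 > 1 and Σzᵢ/Kᵢ = 1.1369 > 1, so g(0) = 0.4233 > 0 and g(1) = -0.1369 < 0.
Newton–Raphson from ψ = 0.61:
  ψ = 0.6100: g = 0.08993, g' = -0.4811 → ψ = 0.7969
  ψ = 0.7969: g = -0.00559, g' = -0.5549 → ψ = 0.7869
  ψ = 0.7869: g = -0.00003, g' = -0.5486 → ψ = 0.7868
Converged at ψ = 0.7868.

ψ = 0.7868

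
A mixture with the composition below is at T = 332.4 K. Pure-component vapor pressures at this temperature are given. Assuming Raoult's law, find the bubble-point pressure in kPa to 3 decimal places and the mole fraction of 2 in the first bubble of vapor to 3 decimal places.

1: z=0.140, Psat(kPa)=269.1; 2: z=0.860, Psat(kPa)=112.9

Pbub = 134.768 kPa, y_2 = 0.720

At the bubble point ψ → 0, so ΣzᵢKᵢ = 1 with Kᵢ = Pᵢˢᵃᵗ/P ⇒ P = ΣzᵢPᵢˢᵃᵗ.
P = 0.140·269.1 + 0.860·112.9 = 134.768 kPa
yᵢ = zᵢPᵢˢᵃᵗ/P ⇒ y_2 = 0.860·112.9/134.768 = 0.720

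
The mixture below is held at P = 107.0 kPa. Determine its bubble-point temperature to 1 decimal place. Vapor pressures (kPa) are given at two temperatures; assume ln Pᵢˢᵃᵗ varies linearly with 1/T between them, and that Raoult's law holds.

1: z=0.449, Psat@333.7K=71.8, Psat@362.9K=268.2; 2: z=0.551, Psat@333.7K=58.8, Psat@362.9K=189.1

T = 344.9 K

Bubble-point temperature: ΣzᵢPᵢˢᵃᵗ(T) = P. Interpolate ln Pᵢˢᵃᵗ = aᵢ + bᵢ/T.
  T = 333.7 K: ΣzᵢPᵢˢᵃᵗ = 64.64 kPa
  T = 362.9 K: ΣzᵢPᵢˢᵃᵗ = 224.62 kPa
  T = 348.3 K: ΣzᵢPᵢˢᵃᵗ = 123.59 kPa
  T = 341.0 K: ΣzᵢPᵢˢᵃᵗ = 89.98 kPa
  T = 344.6 K: ΣzᵢPᵢˢᵃᵗ = 105.40 kPa
  T = 346.5 K: ΣzᵢPᵢˢᵃᵗ = 114.43 kPa
Interpolating between 344.6 K and 346.5 K gives T ≈ 344.9 K.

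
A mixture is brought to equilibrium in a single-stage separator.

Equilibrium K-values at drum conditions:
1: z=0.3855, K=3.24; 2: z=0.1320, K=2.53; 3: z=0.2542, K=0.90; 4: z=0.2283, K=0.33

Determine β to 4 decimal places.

Let β = V/F and solve Σ zᵢ(Kᵢ−1)/(1+β(Kᵢ−1)) = 0.
g(0) = ΣzᵢKᵢ − 1 = 0.8871 and g(1) = 1 − Σzᵢ/Kᵢ = -0.1454, so a root lies in (0, 1).
Iterate (Newton) starting at β = 0.61:
  β = 0.6100: g = 0.18362, g' = -0.7241 → β = 0.8636
  β = 0.8636: g = -0.00953, g' = -0.8621 → β = 0.8525
  β = 0.8525: g = -0.00008, g' = -0.8471 → β = 0.8524
Converged at β = 0.8524.

β = 0.8524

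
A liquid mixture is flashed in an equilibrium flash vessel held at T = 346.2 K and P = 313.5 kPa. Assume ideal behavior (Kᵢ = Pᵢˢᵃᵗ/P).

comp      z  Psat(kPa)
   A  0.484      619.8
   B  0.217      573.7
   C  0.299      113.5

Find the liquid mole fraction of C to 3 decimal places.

x_C = 0.593

Raoult's law: Kᵢ = Pᵢˢᵃᵗ/P = Pᵢˢᵃᵗ/313.5.
  K_A = 619.8/313.5 = 1.97703, K_B = 573.7/313.5 = 1.82998, K_C = 113.5/313.5 = 0.36204
Let ψ = V/F and solve Σ zᵢ(Kᵢ−1)/(1+ψ(Kᵢ−1)) = 0.
Check two-phase: ΣzᵢKᵢ = 1.462 > 1 and Σzᵢ/Kᵢ = 1.189 > 1, so g(0) = 0.462 > 0 and g(1) = -0.189 < 0.
Newton iteration, ψ⁰ = 0.5:
  ψ = 0.500: g = 0.1649, g' = -0.546 → ψ = 0.802
  ψ = 0.802: g = -0.0175, g' = -0.710 → ψ = 0.778
  ψ = 0.778: g = -0.0003, g' = -0.684 → ψ = 0.777
Converged at ψ = 0.777.
Compositions from xᵢ = zᵢ/(1+ψ(Kᵢ−1)), yᵢ = Kᵢxᵢ:
  A: x = 0.275, y = 0.544
  B: x = 0.132, y = 0.241
  C: x = 0.593, y = 0.215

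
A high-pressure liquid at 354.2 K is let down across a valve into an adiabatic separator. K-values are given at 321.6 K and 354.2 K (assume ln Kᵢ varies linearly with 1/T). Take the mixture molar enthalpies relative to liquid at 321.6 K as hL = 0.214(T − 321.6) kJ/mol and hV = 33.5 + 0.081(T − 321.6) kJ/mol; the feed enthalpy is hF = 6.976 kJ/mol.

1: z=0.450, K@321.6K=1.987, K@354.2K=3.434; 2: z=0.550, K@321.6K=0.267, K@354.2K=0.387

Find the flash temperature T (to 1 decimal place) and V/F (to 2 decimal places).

Adiabatic flash: solve Rachford–Rice at each trial T, then check hF = ψ·hV(T) + (1−ψ)·hL(T).
  T = 321.6 K: K = (1.987, 0.267), RR gives ψ = 0.057, H_out = 1.898 kJ/mol
  T = 354.2 K: K = (3.434, 0.387), RR gives ψ = 0.508, H_out = 21.796 kJ/mol
  T = 337.9 K: K = (2.647, 0.324), RR gives ψ = 0.332, H_out = 13.892 kJ/mol
  T = 329.8 K: K = (2.303, 0.295), RR gives ψ = 0.216, H_out = 8.771 kJ/mol
  T = 325.7 K: K = (2.141, 0.281), RR gives ψ = 0.144, H_out = 5.620 kJ/mol
  T = 327.8 K: K = (2.223, 0.288), RR gives ψ = 0.183, H_out = 7.294 kJ/mol
Linear interpolation between T = 325.7 (H_out = 5.620) and T = 327.8 (H_out = 7.294) on hF = 6.976 gives T ≈ 327.4 K, at which ψ = 0.18.

T = 327.4 K, V/F = 0.18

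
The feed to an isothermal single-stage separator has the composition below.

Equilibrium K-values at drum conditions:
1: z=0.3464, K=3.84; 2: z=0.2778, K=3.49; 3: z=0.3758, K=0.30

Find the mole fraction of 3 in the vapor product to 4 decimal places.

Newton–Raphson from V/F = 0.37:
  V/F = 0.3700: g = 0.48472, g' = -1.4663 → V/F = 0.7006
  V/F = 0.7006: g = 0.06488, g' = -1.2504 → V/F = 0.7525
  V/F = 0.7525: g = -0.00153, g' = -1.3146 → V/F = 0.7513
Converged at V/F = 0.7513.
Compositions from xᵢ = zᵢ/(1+V/F(Kᵢ−1)), yᵢ = Kᵢxᵢ:
  1: x = 0.1105, y = 0.4245
  2: x = 0.0968, y = 0.3377
  3: x = 0.7927, y = 0.2378

y_3 = 0.2378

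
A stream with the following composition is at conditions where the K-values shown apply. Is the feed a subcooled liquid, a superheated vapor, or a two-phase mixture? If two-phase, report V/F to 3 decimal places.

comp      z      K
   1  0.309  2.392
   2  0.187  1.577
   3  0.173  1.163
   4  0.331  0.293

ΣzᵢKᵢ = 1.332; Σzᵢ/Kᵢ = 1.526.
Both exceed 1, so a two-phase solution exists.
Material balance + equilibrium reduce to Σ zᵢ(Kᵢ−1)/(1+ψ(Kᵢ−1)) = 0.
Newton iteration, ψ⁰ = 0.62:
  ψ = 0.620: g = -0.0807, g' = -0.735 → ψ = 0.510
  ψ = 0.510: g = -0.0051, g' = -0.651 → ψ = 0.502
Converged at ψ = 0.502.

two-phase, V/F = 0.502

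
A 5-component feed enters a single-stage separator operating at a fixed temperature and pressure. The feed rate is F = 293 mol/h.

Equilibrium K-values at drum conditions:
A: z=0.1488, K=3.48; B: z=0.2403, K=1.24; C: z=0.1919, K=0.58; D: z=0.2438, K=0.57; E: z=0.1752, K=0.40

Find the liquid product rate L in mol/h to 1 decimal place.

L = 244.1 mol/h

Material balance + equilibrium reduce to Σ zᵢ(Kᵢ−1)/(1+ψ(Kᵢ−1)) = 0.
Check two-phase: ΣzᵢKᵢ = 1.1361 > 1 and Σzᵢ/Kᵢ = 1.4331 > 1, so g(0) = 0.1361 > 0 and g(1) = -0.4331 < 0.
Iterate (Newton) starting at ψ = 0.5:
  ψ = 0.5000: g = -0.16950, g' = -0.4495 → ψ = 0.1229
  ψ = 0.1229: g = 0.02966, g' = -0.7119 → ψ = 0.1646
  ψ = 0.1646: g = 0.00149, g' = -0.6432 → ψ = 0.1669
Converged at ψ = 0.1669.
Then V = ψ·F = 0.1669·293 = 48.9 mol/h and L = F − V = 244.1 mol/h.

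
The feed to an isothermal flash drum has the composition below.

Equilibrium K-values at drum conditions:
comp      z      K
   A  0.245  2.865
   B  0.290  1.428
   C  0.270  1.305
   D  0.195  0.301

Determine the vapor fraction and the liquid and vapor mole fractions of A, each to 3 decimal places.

Newton–Raphson from ψ = 0.5:
  ψ = 0.500: g = 0.2006, g' = -0.508 → ψ = 0.895
  ψ = 0.895: g = -0.0381, g' = -0.842 → ψ = 0.849
  ψ = 0.849: g = -0.0022, g' = -0.749 → ψ = 0.846
Converged at ψ = 0.846.
Compositions from xᵢ = zᵢ/(1+ψ(Kᵢ−1)), yᵢ = Kᵢxᵢ:
  A: x = 0.095, y = 0.272
  B: x = 0.213, y = 0.304
  C: x = 0.215, y = 0.280
  D: x = 0.477, y = 0.144

ψ = 0.846, x_A = 0.095, y_A = 0.272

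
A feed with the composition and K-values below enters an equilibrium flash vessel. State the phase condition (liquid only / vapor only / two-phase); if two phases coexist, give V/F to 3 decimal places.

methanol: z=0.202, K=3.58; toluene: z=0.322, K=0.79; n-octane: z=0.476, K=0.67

ΣzᵢKᵢ = 1.296; Σzᵢ/Kᵢ = 1.174.
Both exceed 1, so a two-phase solution exists.
Material balance + equilibrium reduce to Σ zᵢ(Kᵢ−1)/(1+ψ(Kᵢ−1)) = 0.
Newton iteration, ψ⁰ = 0.69:
  ψ = 0.690: g = -0.0950, g' = -0.280 → ψ = 0.351
  ψ = 0.351: g = 0.0228, g' = -0.453 → ψ = 0.401
  ψ = 0.401: g = 0.0011, g' = -0.410 → ψ = 0.404
Converged at ψ = 0.404.

two-phase, V/F = 0.404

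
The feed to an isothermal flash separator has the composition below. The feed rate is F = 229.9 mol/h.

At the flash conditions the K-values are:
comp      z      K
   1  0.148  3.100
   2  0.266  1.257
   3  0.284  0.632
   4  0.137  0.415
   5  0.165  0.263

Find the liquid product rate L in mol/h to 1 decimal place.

Iterate (Newton) starting at ψ = 0.35:
  ψ = 0.350: g = -0.1428, g' = -0.519 → ψ = 0.075
  ψ = 0.075: g = 0.0155, g' = -0.696 → ψ = 0.097
  ψ = 0.097: g = 0.0004, g' = -0.665 → ψ = 0.098
Converged at ψ = 0.098.
Then V = ψ·F = 0.0979·229.9 = 22.5 mol/h and L = F − V = 207.4 mol/h.

L = 207.4 mol/h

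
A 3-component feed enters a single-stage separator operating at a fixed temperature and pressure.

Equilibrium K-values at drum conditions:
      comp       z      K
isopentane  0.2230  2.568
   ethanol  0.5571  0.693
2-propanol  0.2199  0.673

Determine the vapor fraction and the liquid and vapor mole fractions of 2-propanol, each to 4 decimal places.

ψ = 0.2177, x_2-propanol = 0.2368, y_2-propanol = 0.1593

Let ψ = V/F and solve Σ zᵢ(Kᵢ−1)/(1+ψ(Kᵢ−1)) = 0.
Check two-phase: ΣzᵢKᵢ = 1.1067 > 1 and Σzᵢ/Kᵢ = 1.2175 > 1, so g(0) = 0.1067 > 0 and g(1) = -0.2175 < 0.
Newton iteration, ψ⁰ = 0.5:
  ψ = 0.5000: g = -0.09201, g' = -0.2791 → ψ = 0.1704
  ψ = 0.1704: g = 0.01931, g' = -0.4263 → ψ = 0.2157
  ψ = 0.2157: g = 0.00076, g' = -0.3936 → ψ = 0.2177
Converged at ψ = 0.2177.
Compositions from xᵢ = zᵢ/(1+ψ(Kᵢ−1)), yᵢ = Kᵢxᵢ:
  isopentane: x = 0.1663, y = 0.4270
  ethanol: x = 0.5970, y = 0.4137
  2-propanol: x = 0.2368, y = 0.1593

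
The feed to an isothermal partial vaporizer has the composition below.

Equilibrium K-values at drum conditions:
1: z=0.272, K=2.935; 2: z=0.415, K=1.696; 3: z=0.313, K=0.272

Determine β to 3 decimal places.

β = 0.649

Rachford–Rice: g(β) = Σ zᵢ(Kᵢ−1)/(1+β(Kᵢ−1)) = 0.
g(0) = ΣzᵢKᵢ − 1 = 0.587 and g(1) = 1 − Σzᵢ/Kᵢ = -0.488, so a root lies in (0, 1).
Newton iteration, β⁰ = 0.59:
  β = 0.590: g = 0.0511, g' = -0.833 → β = 0.651
  β = 0.651: g = -0.0018, g' = -0.894 → β = 0.649
Converged at β = 0.649.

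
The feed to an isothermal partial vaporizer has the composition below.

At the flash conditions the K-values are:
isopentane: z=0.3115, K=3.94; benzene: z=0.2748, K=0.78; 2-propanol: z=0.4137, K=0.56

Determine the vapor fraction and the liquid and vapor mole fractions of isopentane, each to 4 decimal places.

ψ = 0.6281, x_isopentane = 0.1094, y_isopentane = 0.4311

Material balance + equilibrium reduce to Σ zᵢ(Kᵢ−1)/(1+ψ(Kᵢ−1)) = 0.
g(0) = ΣzᵢKᵢ − 1 = 0.6733 and g(1) = 1 − Σzᵢ/Kᵢ = -0.1701, so a root lies in (0, 1).
Iterate (Newton) starting at ψ = 0.5:
  ψ = 0.5000: g = 0.06948, g' = -0.5898 → ψ = 0.6178
  ψ = 0.6178: g = 0.00523, g' = -0.5083 → ψ = 0.6281
Converged at ψ = 0.6281.
Compositions from xᵢ = zᵢ/(1+ψ(Kᵢ−1)), yᵢ = Kᵢxᵢ:
  isopentane: x = 0.1094, y = 0.4311
  benzene: x = 0.3189, y = 0.2487
  2-propanol: x = 0.5717, y = 0.3202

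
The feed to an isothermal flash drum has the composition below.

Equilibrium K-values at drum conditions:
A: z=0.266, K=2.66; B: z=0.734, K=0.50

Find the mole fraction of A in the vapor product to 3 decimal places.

y_A = 0.616

Material balance + equilibrium reduce to Σ zᵢ(Kᵢ−1)/(1+β(Kᵢ−1)) = 0.
g(0) = ΣzᵢKᵢ − 1 = 0.075 and g(1) = 1 − Σzᵢ/Kᵢ = -0.568, so a root lies in (0, 1).
Binary case is linear: z₁(K₁−1)(1+β(K₂−1)) + z₂(K₂−1)(1+β(K₁−1)) = 0
⇒ β = [z₁(K₁−1)+z₂(K₂−1)] / [−(K₁−1)(K₂−1)] = 0.0746/0.8300 = 0.090
Compositions from xᵢ = zᵢ/(1+β(Kᵢ−1)), yᵢ = Kᵢxᵢ:
  A: x = 0.231, y = 0.616
  B: x = 0.769, y = 0.384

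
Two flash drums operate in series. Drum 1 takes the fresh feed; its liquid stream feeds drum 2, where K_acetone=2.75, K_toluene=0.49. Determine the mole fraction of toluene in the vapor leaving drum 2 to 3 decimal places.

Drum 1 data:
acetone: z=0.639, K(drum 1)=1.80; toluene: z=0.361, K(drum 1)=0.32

Drum 1:
Let ψ₁ = V/F and solve Σ zᵢ(Kᵢ−1)/(1+ψ₁(Kᵢ−1)) = 0.
Check two-phase: ΣzᵢKᵢ = 1.266 > 1 and Σzᵢ/Kᵢ = 1.483 > 1, so g(0) = 0.266 > 0 and g(1) = -0.483 < 0.
Newton iteration, ψ₁⁰ = 0.54:
  ψ₁ = 0.540: g = -0.0309, g' = -0.616 → ψ₁ = 0.490
  ψ₁ = 0.490: g = -0.0008, g' = -0.586 → ψ₁ = 0.488
Converged at ψ₁ = 0.488.
Drum-1 compositions:
  acetone: x = 0.459, y = 0.827
  toluene: x = 0.541, y = 0.173
Drum-2 feed = drum-1 liquid: z₂ = (0.4595, 0.5405).
Drum 2:
Material balance + equilibrium reduce to Σ zᵢ(Kᵢ−1)/(1+ψ₂(Kᵢ−1)) = 0.
Check two-phase: ΣzᵢKᵢ = 1.528 > 1 and Σzᵢ/Kᵢ = 1.270 > 1, so g(0) = 0.528 > 0 and g(1) = -0.270 < 0.
Iterate (Newton) starting at ψ₂ = 0.5:
  ψ₂ = 0.500: g = 0.0588, g' = -0.654 → ψ₂ = 0.590
  ψ₂ = 0.590: g = 0.0013, g' = -0.628 → ψ₂ = 0.592
Converged at ψ₂ = 0.592.
  acetone: x = 0.226, y = 0.621
  toluene: x = 0.774, y = 0.379

y_toluene (drum 2) = 0.379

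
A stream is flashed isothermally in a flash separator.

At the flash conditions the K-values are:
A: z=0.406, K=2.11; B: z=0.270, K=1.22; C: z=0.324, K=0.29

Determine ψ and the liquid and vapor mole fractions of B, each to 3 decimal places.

ψ = 0.478, x_B = 0.244, y_B = 0.298

Let ψ = V/F and solve Σ zᵢ(Kᵢ−1)/(1+ψ(Kᵢ−1)) = 0.
g(0) = ΣzᵢKᵢ − 1 = 0.280 and g(1) = 1 − Σzᵢ/Kᵢ = -0.531, so a root lies in (0, 1).
Newton iteration, ψ⁰ = 0.58:
  ψ = 0.580: g = -0.0643, g' = -0.667 → ψ = 0.484
  ψ = 0.484: g = -0.0035, g' = -0.601 → ψ = 0.478
Converged at ψ = 0.478.
Compositions from xᵢ = zᵢ/(1+ψ(Kᵢ−1)), yᵢ = Kᵢxᵢ:
  A: x = 0.265, y = 0.560
  B: x = 0.244, y = 0.298
  C: x = 0.490, y = 0.142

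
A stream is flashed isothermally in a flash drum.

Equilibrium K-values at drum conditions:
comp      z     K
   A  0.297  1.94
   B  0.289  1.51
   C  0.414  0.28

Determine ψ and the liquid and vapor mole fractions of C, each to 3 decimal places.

ψ = 0.238, x_C = 0.499, y_C = 0.140

Material balance + equilibrium reduce to Σ zᵢ(Kᵢ−1)/(1+ψ(Kᵢ−1)) = 0.
Check two-phase: ΣzᵢKᵢ = 1.128 > 1 and Σzᵢ/Kᵢ = 1.823 > 1, so g(0) = 0.128 > 0 and g(1) = -0.823 < 0.
Newton–Raphson from ψ = 0.5:
  ψ = 0.500: g = -0.1584, g' = -0.693 → ψ = 0.271
  ψ = 0.271: g = -0.0186, g' = -0.556 → ψ = 0.238
Converged at ψ = 0.238.
Compositions from xᵢ = zᵢ/(1+ψ(Kᵢ−1)), yᵢ = Kᵢxᵢ:
  A: x = 0.243, y = 0.471
  B: x = 0.258, y = 0.389
  C: x = 0.499, y = 0.140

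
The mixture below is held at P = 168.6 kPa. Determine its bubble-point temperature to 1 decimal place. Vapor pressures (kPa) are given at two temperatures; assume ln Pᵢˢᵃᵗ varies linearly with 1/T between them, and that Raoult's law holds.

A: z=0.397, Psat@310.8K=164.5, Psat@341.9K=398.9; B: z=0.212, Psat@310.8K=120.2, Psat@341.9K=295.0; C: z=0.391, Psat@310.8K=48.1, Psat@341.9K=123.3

T = 325.0 K

Bubble-point temperature: ΣzᵢPᵢˢᵃᵗ(T) = P. Interpolate ln Pᵢˢᵃᵗ = aᵢ + bᵢ/T.
  T = 310.8 K: ΣzᵢPᵢˢᵃᵗ = 109.60 kPa
  T = 341.9 K: ΣzᵢPᵢˢᵃᵗ = 269.11 kPa
  T = 326.4 K: ΣzᵢPᵢˢᵃᵗ = 175.70 kPa
  T = 318.6 K: ΣzᵢPᵢˢᵃᵗ = 139.57 kPa
  T = 322.5 K: ΣzᵢPᵢˢᵃᵗ = 156.81 kPa
  T = 324.4 K: ΣzᵢPᵢˢᵃᵗ = 165.80 kPa
Interpolating between 324.4 K and 326.4 K gives T ≈ 325.0 K.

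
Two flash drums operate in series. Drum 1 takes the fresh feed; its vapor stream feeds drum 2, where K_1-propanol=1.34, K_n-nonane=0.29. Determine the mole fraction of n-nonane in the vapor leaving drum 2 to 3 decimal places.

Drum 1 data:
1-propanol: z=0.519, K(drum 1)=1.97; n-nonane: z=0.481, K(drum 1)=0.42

Drum 1:
Material balance + equilibrium reduce to Σ zᵢ(Kᵢ−1)/(1+ψ₁(Kᵢ−1)) = 0.
g(0) = ΣzᵢKᵢ − 1 = 0.224 and g(1) = 1 − Σzᵢ/Kᵢ = -0.409, so a root lies in (0, 1).
Binary case is linear: z₁(K₁−1)(1+ψ₁(K₂−1)) + z₂(K₂−1)(1+ψ₁(K₁−1)) = 0
⇒ ψ₁ = [z₁(K₁−1)+z₂(K₂−1)] / [−(K₁−1)(K₂−1)] = 0.2245/0.5626 = 0.399
Drum-1 compositions:
  1-propanol: x = 0.374, y = 0.737
  n-nonane: x = 0.626, y = 0.263
Drum-2 feed = drum-1 vapor: z₂ = (0.7372, 0.2628).
Drum 2:
Binary case is linear: z₁(K₁−1)(1+ψ₂(K₂−1)) + z₂(K₂−1)(1+ψ₂(K₁−1)) = 0
⇒ ψ₂ = [z₁(K₁−1)+z₂(K₂−1)] / [−(K₁−1)(K₂−1)] = 0.0640/0.2414 = 0.265
  1-propanol: x = 0.676, y = 0.906
  n-nonane: x = 0.324, y = 0.094

y_n-nonane (drum 2) = 0.094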